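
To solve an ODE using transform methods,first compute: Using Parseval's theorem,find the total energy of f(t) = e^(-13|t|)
Parseval's theorem: E = integral |f(t)|^2 dt = (1/2pi) integral |F(omega)|^2 domega
E = integral_{-inf}^{inf} e^(-26|t|) dt = 2 * integral_0^inf e^(-26t) dt = 2/(2 * 13) = 1/13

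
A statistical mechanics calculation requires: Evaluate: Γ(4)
Γ(n) = (n-1)! for positive integers
Γ(4) = 3! = 6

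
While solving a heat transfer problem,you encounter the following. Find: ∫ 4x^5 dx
Using power rule: ∫ 4x^5 dx=4/6 x^6+C=(2/3)x^6+C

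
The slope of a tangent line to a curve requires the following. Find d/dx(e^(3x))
Chain rule: d/dx[e^u] = e^u · u' where u = 3x
u' = 3

Answer: 3·e^(3x)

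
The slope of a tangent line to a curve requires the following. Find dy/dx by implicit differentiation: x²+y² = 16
Differentiate both sides: 2x + 2y·(dy/dx) = 0
Solve: dy/dx = -2x/(2y) = -x/y

Answer: dy/dx = -x/y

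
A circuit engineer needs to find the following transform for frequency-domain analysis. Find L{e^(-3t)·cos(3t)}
First shifting: L{e^(at)f(t)}=F(s-a)
L{cos(3t)}=s/(s² + 9)
Shift: (s + 3)/((s + 3)² + 9)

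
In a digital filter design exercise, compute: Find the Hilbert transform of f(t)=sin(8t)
The Hilbert transform shifts each frequency component by -pi/2.
H{sin(wt)} = -cos(wt)
With w = 8: H{sin(8t)} = -cos(8t)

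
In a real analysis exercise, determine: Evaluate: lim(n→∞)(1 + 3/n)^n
This is the definition of e^3: lim(1+3/n)^n=e^3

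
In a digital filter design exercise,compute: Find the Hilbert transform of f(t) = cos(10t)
The Hilbert transform shifts each frequency component by -pi/2.
H{cos(wt)} = sin(wt)
With w = 10: H{cos(10t)} = sin(10t)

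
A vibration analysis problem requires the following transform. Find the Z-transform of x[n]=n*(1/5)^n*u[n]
Using the property Z{n * a^n * u[n]} = az/(z-a)^2
With a = 1/5: X(z) = (1/5)z/(z - 1/5)^2, |z| > 1/5

Answer: (1/5)z/(z - 1/5)^2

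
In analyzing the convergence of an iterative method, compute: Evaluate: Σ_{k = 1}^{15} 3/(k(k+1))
Partial fractions: 3/(k(k+1))=3/k - 3/(k+1)
Telescoping sum: 3(1-1/16)=3·15/16

Answer: 45/16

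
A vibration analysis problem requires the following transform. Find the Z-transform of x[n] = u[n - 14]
Using the time-shift property: Z{u[n-14]} = z^(-14) * z/(z-1)
= z^(-13)/(z-1)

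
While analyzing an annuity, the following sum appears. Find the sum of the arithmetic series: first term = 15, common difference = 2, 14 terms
Last term: a_n = 15 + (14 - 1)·2 = 41
Sum = n(a_1 + a_n)/2 = 14(15 + 41)/2 = 392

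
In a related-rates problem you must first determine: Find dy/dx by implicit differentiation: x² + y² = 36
Differentiate both sides: 2x+2y·(dy/dx)=0
Solve: dy/dx=-2x/(2y)=-x/y

Answer: dy/dx=-x/y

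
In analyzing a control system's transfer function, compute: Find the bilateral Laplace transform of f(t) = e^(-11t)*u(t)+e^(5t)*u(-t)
For e^(-11t) * u(t): L = 1/(s + 11), Re(s) > -11
For e^(5t) * u(-t): L = -1/(s-5), Re(s) < 5
Combined: F(s) = 1/(s + 11) - 1/(s-5), -11 < Re(s) < 5

Answer: 1/(s + 11) - 1/(s-5), ROC: -11 < Re(s) < 5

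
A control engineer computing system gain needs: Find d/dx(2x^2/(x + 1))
Quotient rule: (f/g)'=(f'g - fg')/g²
f=2x^2, f'=4x
g=x+1, g'=1

Answer: (4x·(x+1)-2x^2)/(x+1)²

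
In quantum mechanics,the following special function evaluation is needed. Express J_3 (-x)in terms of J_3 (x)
For integer n: J_n(-x)=(-1)^n J_n(x)
With n=3: J_3(-x)=(-1)^3 J_3(x)=-J_3(x)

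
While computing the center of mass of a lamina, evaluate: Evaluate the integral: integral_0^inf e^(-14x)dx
integral_0^inf e^(-14x) dx = [-1/14*e^(-14x)]_0^inf
= 0 - (-1/14) = 1/14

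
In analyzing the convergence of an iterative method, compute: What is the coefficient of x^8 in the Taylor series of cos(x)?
cos(x) = Σ (-1)^k x^(2k)/(2k)!
For x^8: (-1)^4/8! = 1/40320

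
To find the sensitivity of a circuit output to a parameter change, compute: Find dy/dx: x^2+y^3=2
Differentiate: 2x+3y^2·(dy/dx) = 0
dy/dx = -2x/(3y^2)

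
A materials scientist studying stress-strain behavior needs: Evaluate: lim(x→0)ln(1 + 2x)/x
L'Hôpital (0/0): lim 2/(1 + 2x) / 1 = 2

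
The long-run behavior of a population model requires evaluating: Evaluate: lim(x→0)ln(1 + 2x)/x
L'Hôpital (0/0): lim 2/(1+2x) / 1=2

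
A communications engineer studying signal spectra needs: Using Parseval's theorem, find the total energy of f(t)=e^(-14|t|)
Parseval's theorem: E = integral |f(t)|^2 dt = (1/2pi) integral |F(omega)|^2 domega
E = integral_{-inf}^{inf} e^(-28|t|) dt = 2 * integral_0^inf e^(-28t) dt = 2/(2 * 14) = 1/14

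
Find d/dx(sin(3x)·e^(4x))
Product rule: (fg)' = f'g+fg'
f = sin(3x), f' = 3·cos(3x)
g = e^(4x), g' = 4·e^(4x)

Answer: 3·cos(3x)·e^(4x)+4·sin(3x)·e^(4x)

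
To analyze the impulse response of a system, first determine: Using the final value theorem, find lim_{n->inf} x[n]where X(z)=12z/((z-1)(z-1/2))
Final value theorem: lim x[n]=lim_{z->1} (z-1)*X(z)
(z-1)*X(z)=12z/(z-1/2)
As z->1: 12/(1-1/2)=12/(1/2)=24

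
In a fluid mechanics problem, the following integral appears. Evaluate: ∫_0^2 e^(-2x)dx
Antiderivative: (1/(-2))e^(-2x)
Evaluate: (1/(-2))(e^-4-1)

Answer: (e^-4-1)/(-2)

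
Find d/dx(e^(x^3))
Chain rule: d/dx[e^u] = e^u · u' where u = x^3
u' = 3x^2

Answer: 3x^2·e^(x^3)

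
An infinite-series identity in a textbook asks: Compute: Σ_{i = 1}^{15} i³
Using formula: Σ i^3=[n(n+1)/2]²=[15·16/2]²=14400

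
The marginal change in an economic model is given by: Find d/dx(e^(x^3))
Chain rule: d/dx[e^u]=e^u · u' where u=x^3
u'=3x^2

Answer: 3x^2·e^(x^3)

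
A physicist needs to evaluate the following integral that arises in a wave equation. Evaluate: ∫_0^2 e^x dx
Antiderivative: e^x
Evaluate: (e^2 - 1)

Answer: e^2 - 1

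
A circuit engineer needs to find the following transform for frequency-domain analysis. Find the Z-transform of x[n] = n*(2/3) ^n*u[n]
Using the property Z{n*a^n*u[n]} = az/(z-a)^2
With a = 2/3: X(z) = (2/3)z/(z - 2/3)^2, |z| > 2/3

Answer: (2/3)z/(z - 2/3)^2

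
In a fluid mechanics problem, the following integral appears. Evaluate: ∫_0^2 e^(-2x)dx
Antiderivative: (1/(-2))e^(-2x)
Evaluate: (1/(-2))(e^-4-1)

Answer: (e^-4-1)/(-2)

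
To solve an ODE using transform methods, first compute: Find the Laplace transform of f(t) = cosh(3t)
L{cosh(at)} = s/(s²-a²)
L{cosh(3t)} = s/(s²-9)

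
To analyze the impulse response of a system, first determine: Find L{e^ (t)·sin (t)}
First shifting: L{e^(at)f(t)}=F(s-a)
L{sin(t)}=1/(s² + 1)
Shift: 1/((s-1)² + 1)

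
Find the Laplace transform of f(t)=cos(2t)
L{cos(wt)} = s/(s² + w²)
L{cos(2t)} = s/(s² + 4)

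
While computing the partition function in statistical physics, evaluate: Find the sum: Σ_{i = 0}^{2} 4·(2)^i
Geometric series: S = a(1 - r^n)/(1 - r)
a = 4, r = 2, n = 3
S = 4(1 - 8)/-1 = 28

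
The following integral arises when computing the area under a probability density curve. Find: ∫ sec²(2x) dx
Since d/dx[tan(2x)] = 2sec²(2x), integral = tan(2x)/2+C

Answer: (1/2)tan(2x)+C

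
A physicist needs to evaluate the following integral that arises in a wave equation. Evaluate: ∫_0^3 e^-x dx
Antiderivative: -e^-x
Evaluate: -(e^-3-1)

Answer: (e^-3-1)/(-1)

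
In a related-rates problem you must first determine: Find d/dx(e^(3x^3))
Chain rule: d/dx[e^u] = e^u · u' where u = 3x^3
u' = 9x^2

Answer: 9x^2·e^(3x^3)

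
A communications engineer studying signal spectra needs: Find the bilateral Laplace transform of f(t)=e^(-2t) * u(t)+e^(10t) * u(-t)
For e^(-2t) * u(t): L=1/(s + 2), Re(s) > -2
For e^(10t) * u(-t): L=-1/(s-10), Re(s) < 10
Combined: F(s)=1/(s + 2) - 1/(s-10), -2 < Re(s) < 10

Answer: 1/(s + 2) - 1/(s-10), ROC: -2 < Re(s) < 10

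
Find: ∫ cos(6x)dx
Using substitution u=6x: ∫ cos(u) du/6=sin(u)/6+C

Answer: (1/6)sin(6x)+C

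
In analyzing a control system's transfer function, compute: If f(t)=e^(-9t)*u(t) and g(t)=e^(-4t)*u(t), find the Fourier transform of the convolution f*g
By the convolution theorem: F{f * g}=F(omega) * G(omega)
F(omega)=1/(9 + j * omega), G(omega)=1/(4 + j * omega)
F{f * g}=1/((9 + j * omega)(4 + j * omega))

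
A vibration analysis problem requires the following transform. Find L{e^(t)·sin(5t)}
First shifting: L{e^(at)f(t)}=F(s-a)
L{sin(5t)}=5/(s² + 25)
Shift: 5/((s-1)² + 25)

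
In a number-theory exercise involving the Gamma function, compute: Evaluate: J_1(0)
J_n(0)=0 for all n > 0 (Bessel function of first kind)
J_1(0)=0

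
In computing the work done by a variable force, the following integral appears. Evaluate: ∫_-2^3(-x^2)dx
Step 1: Find antiderivative F(x) = (-1/3)x^3
Step 2: F(3) - F(-2) = -9 - (8/3) = -35/3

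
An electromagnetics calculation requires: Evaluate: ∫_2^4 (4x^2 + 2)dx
Step 1: Find antiderivative F(x) = (4/3)x^3 + 2x
Step 2: F(4) - F(2) = 280/3 - (44/3) = 236/3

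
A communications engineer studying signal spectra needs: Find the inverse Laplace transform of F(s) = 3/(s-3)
L^(-1){3/(s-a)}=c·e^(at)
Here a=3, c=3

Answer: 3e^(3t)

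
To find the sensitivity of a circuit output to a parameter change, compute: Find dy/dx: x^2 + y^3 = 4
Differentiate: 2x + 3y^2·(dy/dx) = 0
dy/dx = -2x/(3y^2)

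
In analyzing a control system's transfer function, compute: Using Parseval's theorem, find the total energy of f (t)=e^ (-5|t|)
Parseval's theorem: E = integral |f(t)|^2 dt = (1/2pi) integral |F(omega)|^2 domega
E = integral_{-inf}^{inf} e^(-10|t|) dt = 2 * integral_0^inf e^(-10t) dt = 2/(2 * 5) = 1/5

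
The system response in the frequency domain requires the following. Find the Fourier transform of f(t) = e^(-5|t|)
Using the standard pair: F{e^(-a|t|)} = 2a/(a^2 + omega^2)
With a = 5: F(omega) = 10/(25 + omega^2)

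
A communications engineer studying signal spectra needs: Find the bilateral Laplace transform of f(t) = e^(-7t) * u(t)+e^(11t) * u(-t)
For e^(-7t) * u(t): L=1/(s+7), Re(s) > -7
For e^(11t) * u(-t): L=-1/(s-11), Re(s) < 11
Combined: F(s)=1/(s+7)-1/(s-11), -7 < Re(s) < 11

Answer: 1/(s+7)-1/(s-11), ROC: -7 < Re(s) < 11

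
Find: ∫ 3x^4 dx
Using power rule: ∫ 3x^4 dx=3/5 x^5+C=(3/5)x^5+C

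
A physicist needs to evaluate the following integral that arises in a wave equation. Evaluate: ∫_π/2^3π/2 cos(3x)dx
Antiderivative: sin(3x)/3
Evaluate at bounds: [sin(3·3π/2)/3] - [sin(3·π/2)/3]
= ((1) - (-1))/3 = 2/3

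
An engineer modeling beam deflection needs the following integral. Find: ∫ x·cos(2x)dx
By parts: u = x, dv = cos(2x) dx
du = dx, v = sin(2x)/2
= x·sin(2x)/2+cos(2x)/2²+C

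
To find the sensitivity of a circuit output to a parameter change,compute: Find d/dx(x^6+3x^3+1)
Power rule: d/dx(ax^n) = n·a·x^(n-1)
Term by term: 6·x^5+9·x^2

Answer: 6x^5+9x^2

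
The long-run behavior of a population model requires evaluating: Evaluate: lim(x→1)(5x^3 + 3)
Polynomial is continuous, so substitute x = 1:
5·1^3 + 3 = 8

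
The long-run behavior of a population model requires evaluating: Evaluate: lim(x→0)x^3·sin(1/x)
Squeeze theorem: -|x^3| ≤ x^3·sin(1/x) ≤ |x^3|
Since x^3 → 0 as x → 0, by squeeze theorem the limit is 0

Answer: 0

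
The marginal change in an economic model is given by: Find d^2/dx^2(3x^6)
Apply power rule 2 times:
d^1: 18x^5
d^2: 90x^4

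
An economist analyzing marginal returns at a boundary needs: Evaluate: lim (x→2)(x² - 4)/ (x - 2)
Factor: (x² - 4)=(x-2)(x + 2)
Cancel (x-2): lim(x→2) (x + 2)=4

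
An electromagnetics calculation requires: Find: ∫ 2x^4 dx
Using power rule: ∫ 2x^4 dx=2/5 x^5 + C=(2/5)x^5 + C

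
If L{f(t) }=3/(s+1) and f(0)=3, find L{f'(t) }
L{f'(t)} = s·F(s) - f(0) = 3s/(s+1)-3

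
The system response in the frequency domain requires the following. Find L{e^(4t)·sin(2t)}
First shifting: L{e^(at)f(t)}=F(s-a)
L{sin(2t)}=2/(s²+4)
Shift: 2/((s-4)²+4)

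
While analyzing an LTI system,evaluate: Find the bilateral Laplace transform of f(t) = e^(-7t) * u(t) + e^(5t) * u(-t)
For e^(-7t)*u(t): L=1/(s+7), Re(s) > -7
For e^(5t)*u(-t): L=-1/(s-5), Re(s) < 5
Combined: F(s)=1/(s+7)-1/(s-5), -7 < Re(s) < 5

Answer: 1/(s+7)-1/(s-5), ROC: -7 < Re(s) < 5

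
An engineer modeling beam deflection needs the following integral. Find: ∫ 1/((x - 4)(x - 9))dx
Partial fractions: 1/((x-4)(x-9))=A/(x-4) + B/(x-9)
A=-1/5, B=1/5
∫ [-1/5· 1/(x-4) + 1/5· 1/(x-9)] dx
=(1/5)[ln|x-9| - ln|x-4|] + C

Answer: (1/5)·ln|(x-9)/(x-4)| + C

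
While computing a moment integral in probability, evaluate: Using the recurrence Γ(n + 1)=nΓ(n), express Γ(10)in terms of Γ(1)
Γ(10)=9Γ(9)=9·8Γ(8)=...=9!·Γ(1)=362880·Γ(1)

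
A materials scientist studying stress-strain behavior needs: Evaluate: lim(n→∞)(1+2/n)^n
This is the definition of e^2: lim(1+2/n)^n=e^2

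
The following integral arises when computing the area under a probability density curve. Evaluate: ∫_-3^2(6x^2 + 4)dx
Step 1: Find antiderivative F(x)=2x^3 + 4x
Step 2: F(2) - F(-3)=24 - (-66)=90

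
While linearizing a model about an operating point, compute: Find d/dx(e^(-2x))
Chain rule: d/dx[e^u] = e^u · u' where u = -2x
u' = -2

Answer: -2·e^(-2x)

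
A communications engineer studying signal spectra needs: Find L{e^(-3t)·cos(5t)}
First shifting: L{e^(at)f(t)}=F(s-a)
L{cos(5t)}=s/(s²+25)
Shift: (s+3)/((s+3)²+25)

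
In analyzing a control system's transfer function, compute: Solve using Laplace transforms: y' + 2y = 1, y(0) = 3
Take L of both sides: sY(s)-3+2Y(s)=1/s
Y(s)(s+2)=1/s+3
Y(s)=1/(s(s+2))+3/(s+2)
Partial fractions: 1/(s(s+2))=(1/2)/s - (1/2)/(s+2)
So Y(s)=(1/2)/s+(5/2)/(s+2)
Inverse transform (L^(-1){1/s}=1, L^(-1){1/(s+2)}=e^(-2t)):

Answer: y(t)=1/2+(5/2)·e^(-2t)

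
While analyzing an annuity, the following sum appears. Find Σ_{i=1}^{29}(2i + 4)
= 2·Σ i + 4·29 = 2·435 + 116 = 986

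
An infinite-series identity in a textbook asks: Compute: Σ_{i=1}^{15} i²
Using formula: Σ i^2=n(n+1)(2n+1)/6=15·16·31/6=1240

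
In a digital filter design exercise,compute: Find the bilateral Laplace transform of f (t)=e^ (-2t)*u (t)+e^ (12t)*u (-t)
For e^(-2t) * u(t): L = 1/(s + 2), Re(s) > -2
For e^(12t) * u(-t): L = -1/(s-12), Re(s) < 12
Combined: F(s) = 1/(s + 2) - 1/(s-12), -2 < Re(s) < 12

Answer: 1/(s + 2) - 1/(s-12), ROC: -2 < Re(s) < 12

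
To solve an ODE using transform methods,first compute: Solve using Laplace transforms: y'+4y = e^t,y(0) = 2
Take L: sY - 2 + 4Y = 1/(s-1)
Y(s + 4) = 1/(s-1) + 2
Y = 1/((s-1)(s + 4)) + 2/(s + 4)
Partial fractions: 1/((s-1)(s + 4)) = (1/5)/(s-1) - (1/5)/(s + 4)
So Y = (1/5)/(s-1) + (9/5)/(s + 4)
Inverse Laplace transform (L^(-1){1/(s-1)} = e^t, L^(-1){1/(s + 4)} = e^(-4t)):

Answer: y(t) = (1/5)·e^t + (9/5)·e^(-4t)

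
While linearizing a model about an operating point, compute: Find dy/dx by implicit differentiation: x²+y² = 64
Differentiate both sides: 2x + 2y·(dy/dx)=0
Solve: dy/dx=-2x/(2y)=-x/y

Answer: dy/dx=-x/y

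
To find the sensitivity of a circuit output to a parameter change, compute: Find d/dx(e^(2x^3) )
Chain rule: d/dx[e^u]=e^u · u' where u=2x^3
u'=6x^2

Answer: 6x^2·e^(2x^3)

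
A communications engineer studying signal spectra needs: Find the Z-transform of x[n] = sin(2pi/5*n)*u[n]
Z{sin(w0*n)*u[n]} = z*sin(w0)/(z^2-2z*cos(w0)+1)
With w0 = 2pi/5: X(z) = z*sin(2pi/5)/(z^2-2z*cos(2pi/5)+1)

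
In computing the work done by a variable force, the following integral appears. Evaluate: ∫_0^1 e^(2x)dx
Antiderivative: (1/2)e^(2x)
Evaluate: (1/2)(e^2 - 1)

Answer: (e^2 - 1)/2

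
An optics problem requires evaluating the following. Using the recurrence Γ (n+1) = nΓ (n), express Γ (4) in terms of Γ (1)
Γ(4) = 3Γ(3) = 3·2Γ(2) = ... = 3!·Γ(1) = 6·Γ(1)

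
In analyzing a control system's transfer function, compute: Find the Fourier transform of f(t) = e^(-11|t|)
Using the standard pair: F{e^(-a|t|)} = 2a/(a^2+omega^2)
With a = 11: F(omega) = 22/(121+omega^2)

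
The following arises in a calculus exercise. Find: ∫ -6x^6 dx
Using power rule: ∫ -6x^6 dx = -6/7 x^7 + C = (-6/7)x^7 + C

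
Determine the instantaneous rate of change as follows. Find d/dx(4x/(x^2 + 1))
Quotient rule: (f/g)'=(f'g - fg')/g²
f=4x, f'=4
g=x^2+1, g'=2x

Answer: (4·(x^2+1)-8x^2)/(x^2+1)²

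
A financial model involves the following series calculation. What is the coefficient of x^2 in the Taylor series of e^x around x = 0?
Taylor series of e^x = Σ x^n/n!
Coefficient of x^2 = 1/2! = 1/2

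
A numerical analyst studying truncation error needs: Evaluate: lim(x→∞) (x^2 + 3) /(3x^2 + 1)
Divide numerator and denominator by x^2:
lim (1+3/x^2)/(3+1/x^2)=1/3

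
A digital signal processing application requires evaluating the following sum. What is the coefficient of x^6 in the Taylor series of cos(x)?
cos(x) = Σ (-1)^k x^(2k)/(2k)!
For x^6: (-1)^3/6! = -1/720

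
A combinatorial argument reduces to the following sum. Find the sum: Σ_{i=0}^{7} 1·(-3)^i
Geometric series: S = a(1 - r^n)/(1 - r)
a = 1, r = -3, n = 8
S = 1(1-6561)/4 = -1640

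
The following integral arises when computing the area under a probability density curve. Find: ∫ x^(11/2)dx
Power rule: ∫ x^(11/2) dx = x^(13/2)/(13/2) + C

Answer: (2/13)·x^(13/2) + C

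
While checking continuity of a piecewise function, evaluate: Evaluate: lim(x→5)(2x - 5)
Polynomial is continuous, so substitute x=5:
2·5-5=5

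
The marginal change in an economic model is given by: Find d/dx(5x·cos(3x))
Product rule: (fg)' = f'g+fg'
f = 5x, f' = 5
g = cos(3x), g' = -3·sin(3x)

Answer: 5·cos(3x)-15x·sin(3x)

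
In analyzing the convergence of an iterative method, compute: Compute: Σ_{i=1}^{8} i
Using formula: Σ i^1=n(n + 1)/2=8·9/2=36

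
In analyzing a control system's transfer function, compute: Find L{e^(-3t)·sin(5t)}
First shifting: L{e^(at)f(t)}=F(s-a)
L{sin(5t)}=5/(s² + 25)
Shift: 5/((s + 3)² + 25)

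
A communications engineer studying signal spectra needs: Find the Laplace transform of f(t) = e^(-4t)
L{e^(at)} = 1/(s-a)
L{e^(-4t)} = 1/(s+4)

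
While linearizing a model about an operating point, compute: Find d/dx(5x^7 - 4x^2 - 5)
Power rule: d/dx(ax^n)=n·a·x^(n-1)
Term by term: 35·x^6-8·x

Answer: 35x^6-8x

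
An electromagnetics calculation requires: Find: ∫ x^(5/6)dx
Power rule: ∫ x^(5/6) dx=x^(11/6)/(11/6)+C

Answer: (6/11)·x^(11/6)+C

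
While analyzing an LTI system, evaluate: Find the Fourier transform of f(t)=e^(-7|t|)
Using the standard pair: F{e^(-a|t|)} = 2a/(a^2+omega^2)
With a = 7: F(omega) = 14/(49+omega^2)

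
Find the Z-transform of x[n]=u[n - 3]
Using the time-shift property: Z{u[n-3]} = z^(-3) * z/(z-1)
= z^(-2)/(z-1)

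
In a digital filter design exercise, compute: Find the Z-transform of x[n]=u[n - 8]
Using the time-shift property: Z{u[n-8]} = z^(-8)*z/(z-1)
= z^(-7)/(z-1)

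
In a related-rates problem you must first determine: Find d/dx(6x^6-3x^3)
Power rule: d/dx(ax^n)=n·a·x^(n-1)
Term by term: 36·x^5-9·x^2

Answer: 36x^5-9x^2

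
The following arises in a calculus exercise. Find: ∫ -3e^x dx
Since d/dx[e^x] = + e^x, we get -3e^x + C

Answer: -3e^x + C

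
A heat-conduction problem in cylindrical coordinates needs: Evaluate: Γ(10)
Γ(n)=(n-1)! for positive integers
Γ(10)=9!=362880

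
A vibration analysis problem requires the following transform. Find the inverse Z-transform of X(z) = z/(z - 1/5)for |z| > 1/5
Standard pair: z/(z-a) <-> a^n*u[n] for causal signals
With a = 1/5: x[n] = (1/5)^n*u[n]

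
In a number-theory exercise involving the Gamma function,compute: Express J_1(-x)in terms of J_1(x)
For integer n: J_n(-x)=(-1)^n J_n(x)
With n=1: J_1(-x)=(-1)^1 J_1(x)=-J_1(x)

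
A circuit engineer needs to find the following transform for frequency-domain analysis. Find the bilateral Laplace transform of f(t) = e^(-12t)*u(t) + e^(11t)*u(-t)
For e^(-12t) * u(t): L = 1/(s+12), Re(s) > -12
For e^(11t) * u(-t): L = -1/(s-11), Re(s) < 11
Combined: F(s) = 1/(s+12)-1/(s-11), -12 < Re(s) < 11

Answer: 1/(s+12)-1/(s-11), ROC: -12 < Re(s) < 11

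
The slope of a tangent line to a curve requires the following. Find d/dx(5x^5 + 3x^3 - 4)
Power rule: d/dx(ax^n) = n·a·x^(n-1)
Term by term: 25·x^4+9·x^2

Answer: 25x^4+9x^2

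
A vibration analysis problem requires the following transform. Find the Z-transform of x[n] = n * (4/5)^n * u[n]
Using the property Z{n * a^n * u[n]} = az/(z-a)^2
With a = 4/5: X(z) = (4/5)z/(z - 4/5)^2, |z| > 4/5

Answer: (4/5)z/(z - 4/5)^2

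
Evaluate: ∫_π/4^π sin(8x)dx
Antiderivative: -cos(8x)/8
Evaluate at bounds: [-cos(8·π)/8] - [-cos(8·π/4)/8]
=(-(1)+(1))/8=0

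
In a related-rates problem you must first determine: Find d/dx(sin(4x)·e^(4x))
Product rule: (fg)'=f'g+fg'
f=sin(4x), f'=4·cos(4x)
g=e^(4x), g'=4·e^(4x)

Answer: 4·cos(4x)·e^(4x)+4·sin(4x)·e^(4x)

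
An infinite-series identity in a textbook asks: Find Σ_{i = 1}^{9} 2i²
= 2·n(n+1)(2n+1)/6 = 2·9·10·19/6 = 570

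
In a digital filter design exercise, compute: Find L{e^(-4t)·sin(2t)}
First shifting: L{e^(at)f(t)}=F(s-a)
L{sin(2t)}=2/(s²+4)
Shift: 2/((s+4)²+4)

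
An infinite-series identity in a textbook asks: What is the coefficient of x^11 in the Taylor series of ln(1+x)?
ln(1+x) = Σ (-1)^(n+1) x^n/n
Coefficient of x^11 = (-1)^12/11 = 1/11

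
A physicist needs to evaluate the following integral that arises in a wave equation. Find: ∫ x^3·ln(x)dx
By parts: u=ln(x), dv=x^3 dx
du=1/x dx, v=x^4/4
=x^4·ln(x)/4 - ∫ x^3/4 dx
=x^4·ln(x)/4 - x^4/16+C

Answer: x^4(ln(x)/4-1/16)+C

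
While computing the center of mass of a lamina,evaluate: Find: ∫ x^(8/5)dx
Power rule: ∫ x^(8/5) dx = x^(13/5)/(13/5)+C

Answer: (5/13)·x^(13/5)+C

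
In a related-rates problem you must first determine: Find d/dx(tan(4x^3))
Chain rule: d/dx[tan(u)]=sec²(u)·u' where u=4x^3
u'=12x^2

Answer: 12x^2·sec²(4x^3)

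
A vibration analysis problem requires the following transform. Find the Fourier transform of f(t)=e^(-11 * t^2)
The Fourier transform of a Gaussian e^(-a * t^2) is sqrt(pi/a) * e^(-omega^2/(4a)).
With a=11: F(omega)=sqrt(pi/11) * e^(-omega^2/44)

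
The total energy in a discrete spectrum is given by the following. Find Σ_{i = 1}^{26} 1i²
=1·n(n+1)(2n+1)/6=1·26·27·53/6=6201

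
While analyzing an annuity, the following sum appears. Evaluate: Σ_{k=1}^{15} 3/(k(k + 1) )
Partial fractions: 3/(k(k + 1))=3/k - 3/(k + 1)
Telescoping sum: 3(1 - 1/16)=3·15/16

Answer: 45/16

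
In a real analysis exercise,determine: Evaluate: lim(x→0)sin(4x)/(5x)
L'Hôpital (0/0): lim 4cos(4x)/5 = 4/5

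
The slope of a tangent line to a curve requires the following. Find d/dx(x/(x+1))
Quotient rule: (f/g)'=(f'g - fg')/g²
f=x, f'=1
g=x + 1, g'=1

Answer: (1·(x + 1) - x)/(x + 1)²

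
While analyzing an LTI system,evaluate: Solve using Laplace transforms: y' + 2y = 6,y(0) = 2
Take L of both sides: sY(s) - 2 + 2Y(s)=6/s
Y(s)(s + 2)=6/s + 2
Y(s)=6/(s(s + 2)) + 2/(s + 2)
Partial fractions: 6/(s(s + 2))=3/s - 3/(s + 2)
So Y(s)=3/s - 1/(s + 2)
Inverse transform (L^(-1){1/s}=1, L^(-1){1/(s + 2)}=e^(-2t)):

Answer: y(t)=3 - e^(-2t)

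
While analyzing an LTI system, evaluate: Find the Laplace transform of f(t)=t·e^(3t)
L{t·e^(at)}=1/(s-a)²
L{t·e^(3t)}=1/(s-3)²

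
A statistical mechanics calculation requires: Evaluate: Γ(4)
Γ(n)=(n-1)! for positive integers
Γ(4)=3!=6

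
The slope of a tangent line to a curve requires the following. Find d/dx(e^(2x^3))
Chain rule: d/dx[e^u] = e^u · u' where u = 2x^3
u' = 6x^2

Answer: 6x^2·e^(2x^3)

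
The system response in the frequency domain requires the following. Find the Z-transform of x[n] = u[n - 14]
Using the time-shift property: Z{u[n-14]}=z^(-14)*z/(z-1)
=z^(-13)/(z-1)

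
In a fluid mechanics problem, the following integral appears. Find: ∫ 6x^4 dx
Using power rule: ∫ 6x^4 dx = 6/5 x^5 + C = (6/5)x^5 + C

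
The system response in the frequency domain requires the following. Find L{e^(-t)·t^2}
First shifting: L{e^(at)f(t)} = F(s-a)
L{t^2} = 2/s^3
Shift s → s + 1: 2/(s + 1)^3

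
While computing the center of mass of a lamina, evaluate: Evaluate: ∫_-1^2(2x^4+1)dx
Step 1: Find antiderivative F(x)=(2/5)x^5+x
Step 2: F(2) - F(-1)=74/5 - (-7/5)=81/5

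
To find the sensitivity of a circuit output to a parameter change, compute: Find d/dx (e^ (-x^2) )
Chain rule: d/dx[e^u]=e^u · u' where u=-x^2
u'=-2x

Answer: -2x·e^(-x^2)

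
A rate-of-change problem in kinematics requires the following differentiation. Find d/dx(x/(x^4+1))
Quotient rule: (f/g)' = (f'g - fg')/g²
f = x, f' = 1
g = x^4 + 1, g' = 4x^3

Answer: (1·(x^4 + 1) - 4x^4)/(x^4 + 1)²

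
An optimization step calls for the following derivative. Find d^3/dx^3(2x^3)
Apply power rule 3 times:
d^1: 6x^2
d^2: 12x
d^3: 12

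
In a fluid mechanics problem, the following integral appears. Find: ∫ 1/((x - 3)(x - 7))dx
Partial fractions: 1/((x-3)(x-7))=A/(x-3) + B/(x-7)
A=-1/4, B=1/4
∫ [-1/4· 1/(x-3) + 1/4· 1/(x-7)] dx
=(1/4)[ln|x-7| - ln|x-3|] + C

Answer: (1/4)·ln|(x-7)/(x-3)| + C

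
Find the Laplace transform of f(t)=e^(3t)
L{e^(at)} = 1/(s-a)
L{e^(3t)} = 1/(s-3)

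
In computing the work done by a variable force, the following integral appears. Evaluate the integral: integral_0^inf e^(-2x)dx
integral_0^inf e^(-2x) dx = [-1/2 * e^(-2x)]_0^inf
= 0 - (-1/2) = 1/2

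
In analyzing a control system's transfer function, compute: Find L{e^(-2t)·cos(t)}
First shifting: L{e^(at)f(t)} = F(s-a)
L{cos(t)} = s/(s² + 1)
Shift: (s + 2)/((s + 2)² + 1)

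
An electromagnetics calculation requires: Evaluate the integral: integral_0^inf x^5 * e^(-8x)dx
This is a Gamma integral. Substitute u = 8x (du = 8 dx):
integral_0^inf x^5*e^(-8x) dx = (1/8^6) integral_0^inf u^5*e^(-u) du
= Gamma(6)/8^6 = 5!/8^6 = 120/262144

Answer: 15/32768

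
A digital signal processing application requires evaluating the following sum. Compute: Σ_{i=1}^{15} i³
Using formula: Σ i^3 = [n(n + 1)/2]² = [15·16/2]² = 14400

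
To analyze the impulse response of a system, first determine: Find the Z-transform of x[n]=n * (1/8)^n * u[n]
Using the property Z{n*a^n*u[n]}=az/(z-a)^2
With a=1/8: X(z)=(1/8)z/(z - 1/8)^2, |z| > 1/8

Answer: (1/8)z/(z - 1/8)^2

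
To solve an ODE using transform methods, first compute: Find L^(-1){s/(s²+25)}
L^(-1){s/(s² + w²)} = cos(wt)
Here w = 5

Answer: cos(5t)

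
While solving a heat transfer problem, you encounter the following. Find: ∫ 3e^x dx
Since d/dx[e^x]=+ e^x, we get 3e^x + C

Answer: 3e^x + C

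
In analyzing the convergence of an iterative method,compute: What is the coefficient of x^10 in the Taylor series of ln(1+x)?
ln(1+x) = Σ (-1)^(n+1) x^n/n
Coefficient of x^10 = (-1)^11/10 = -1/10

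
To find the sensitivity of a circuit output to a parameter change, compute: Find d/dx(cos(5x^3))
Chain rule: d/dx[cos(u)]=-sin(u)·u' where u=5x^3
u'=15x^2

Answer: -15x^2·sin(5x^3)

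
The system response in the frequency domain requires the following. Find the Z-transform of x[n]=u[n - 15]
Using the time-shift property: Z{u[n-15]} = z^(-15)*z/(z-1)
= z^(-14)/(z-1)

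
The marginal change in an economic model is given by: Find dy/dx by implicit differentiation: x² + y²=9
Differentiate both sides: 2x + 2y·(dy/dx)=0
Solve: dy/dx=-2x/(2y)=-x/y

Answer: dy/dx=-x/y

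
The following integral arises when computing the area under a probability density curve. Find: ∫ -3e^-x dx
Since d/dx[e^-x]=- e^-x, we get 3e^-x+C

Answer: 3e^-x+C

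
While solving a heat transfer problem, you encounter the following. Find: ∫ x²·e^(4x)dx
Integration by parts twice:
First: u = x², dv = e^(4x) dx => x²e^(4x)/4 - (2/4)∫ xe^(4x) dx
Second (∫ xe^(4x) dx): xe^(4x)/4 - e^(4x)/16
Combining: e^(4x)(x²/4-2x/16+2/64)+C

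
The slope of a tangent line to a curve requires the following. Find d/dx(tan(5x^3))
Chain rule: d/dx[tan(u)] = sec²(u)·u' where u = 5x^3
u' = 15x^2

Answer: 15x^2·sec²(5x^3)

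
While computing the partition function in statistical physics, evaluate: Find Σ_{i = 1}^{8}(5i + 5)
=5·Σ i + 5·8=5·36 + 40=220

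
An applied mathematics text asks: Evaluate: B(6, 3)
B(x,y)=Γ(x)Γ(y)/Γ(x + y)=(x-1)!(y-1)!/(x + y-1)!
B(6,3)=5!·2!/8!=1/168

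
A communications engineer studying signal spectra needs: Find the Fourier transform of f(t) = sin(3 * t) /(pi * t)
sin(W * t)/(pi * t)=(W/pi) * sinc(W * t/pi) is the impulse response of the ideal low-pass filter with cutoff W (here W=3).
Its Fourier transform is a rectangular function:
F(omega)=1 for |omega| < 3, 0 otherwise

Answer: rect(omega/6) [i.e., 1 for |omega| < 3, 0 otherwise]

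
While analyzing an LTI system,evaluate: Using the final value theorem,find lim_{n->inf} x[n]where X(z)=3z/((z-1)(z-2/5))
Final value theorem: lim x[n]=lim_{z->1} (z-1)*X(z)
(z-1)*X(z)=3z/(z-2/5)
As z->1: 3/(1 - 2/5)=3/(3/5)=5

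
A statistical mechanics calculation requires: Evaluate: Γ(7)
Γ(n) = (n-1)! for positive integers
Γ(7) = 6! = 720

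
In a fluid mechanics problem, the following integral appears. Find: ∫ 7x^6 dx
Using power rule: ∫ 7x^6 dx = 7/7 x^7+C = x^7+C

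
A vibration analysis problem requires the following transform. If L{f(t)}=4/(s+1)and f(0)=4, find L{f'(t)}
L{f'(t)}=s·F(s) - f(0)=4s/(s + 1) - 4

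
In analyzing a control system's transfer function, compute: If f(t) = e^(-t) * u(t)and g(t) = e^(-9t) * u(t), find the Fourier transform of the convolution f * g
By the convolution theorem: F{f * g}=F(omega) * G(omega)
F(omega)=1/(1 + j * omega), G(omega)=1/(9 + j * omega)
F{f * g}=1/((1 + j * omega)(9 + j * omega))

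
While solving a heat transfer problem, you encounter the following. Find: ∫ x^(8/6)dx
Power rule: ∫ x^(4/3) dx=x^(7/3)/(7/3)+C

Answer: (3/7)·x^(7/3)+C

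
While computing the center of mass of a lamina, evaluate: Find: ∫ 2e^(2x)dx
Since d/dx[e^(2x)] = 2e^(2x), we get 1 e^(2x) + C

Answer: e^(2x) + C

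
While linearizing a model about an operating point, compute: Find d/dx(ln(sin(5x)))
Chain rule: d/dx[ln(u)]=u'/u where u=sin(5x)
u'=5cos(5x)

Answer: (5cos(5x))/(sin(5x))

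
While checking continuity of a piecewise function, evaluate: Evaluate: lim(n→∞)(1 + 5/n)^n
This is the definition of e^5: lim(1+5/n)^n = e^5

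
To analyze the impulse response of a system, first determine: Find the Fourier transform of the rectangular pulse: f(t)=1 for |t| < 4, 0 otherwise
F(omega) = integral from -4 to 4 of e^(-j*omega*t) dt
= 2*sin(4*omega)/omega = 8*sinc(4*omega/pi)

Answer: 2*sin(4*omega)/omega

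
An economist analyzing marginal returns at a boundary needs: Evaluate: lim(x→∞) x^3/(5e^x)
Apply L'Hôpital 3 times (∞/∞ each time):
Eventually get 3!/(5e^x) → 0

Answer: 0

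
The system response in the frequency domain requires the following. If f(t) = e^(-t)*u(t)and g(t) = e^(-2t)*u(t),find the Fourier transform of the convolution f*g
By the convolution theorem: F{f*g}=F(omega)*G(omega)
F(omega)=1/(1+j*omega), G(omega)=1/(2+j*omega)
F{f*g}=1/((1+j*omega)(2+j*omega))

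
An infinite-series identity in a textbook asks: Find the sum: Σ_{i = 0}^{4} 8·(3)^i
Geometric series: S=a(1 - r^n)/(1 - r)
a=8, r=3, n=5
S=8(1 - 243)/-2=968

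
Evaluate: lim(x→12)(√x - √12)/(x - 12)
Multiply by conjugate (√x + √12)/(√x + √12):
= (x - 12)/((x - 12)(√x + √12)) = 1/(√x + √12)
As x → 12: 1/(2√12)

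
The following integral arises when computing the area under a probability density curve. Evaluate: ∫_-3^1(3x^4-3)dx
Step 1: Find antiderivative F(x) = (3/5)x^5-3x
Step 2: F(1) - F(-3) = -12/5 - (-684/5) = 672/5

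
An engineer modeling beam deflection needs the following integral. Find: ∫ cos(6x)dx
Using substitution u=6x: ∫ cos(u) du/6=sin(u)/6+C

Answer: (1/6)sin(6x)+C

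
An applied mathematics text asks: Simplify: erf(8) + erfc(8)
By definition erfc(x)=1 - erf(x)
erf(8)+erfc(8)=erf(8)+1 - erf(8)=1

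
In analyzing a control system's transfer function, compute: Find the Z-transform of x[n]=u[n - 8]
Using the time-shift property: Z{u[n-8]} = z^(-8)*z/(z-1)
= z^(-7)/(z-1)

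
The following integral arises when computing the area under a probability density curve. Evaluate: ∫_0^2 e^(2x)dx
Antiderivative: (1/2)e^(2x)
Evaluate: (1/2)(e^4 - 1)

Answer: (e^4 - 1)/2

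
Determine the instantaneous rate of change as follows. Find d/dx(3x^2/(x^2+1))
Quotient rule: (f/g)'=(f'g - fg')/g²
f=3x^2, f'=6x
g=x^2 + 1, g'=2x

Answer: (6x·(x^2 + 1) - 6x^3)/(x^2 + 1)²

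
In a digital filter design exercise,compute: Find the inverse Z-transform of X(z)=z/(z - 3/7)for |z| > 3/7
Standard pair: z/(z-a) <-> a^n*u[n] for causal signals
With a=3/7: x[n]=(3/7)^n*u[n]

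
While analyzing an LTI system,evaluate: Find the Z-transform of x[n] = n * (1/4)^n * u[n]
Using the property Z{n*a^n*u[n]}=az/(z-a)^2
With a=1/4: X(z)=(1/4)z/(z - 1/4)^2, |z| > 1/4

Answer: (1/4)z/(z - 1/4)^2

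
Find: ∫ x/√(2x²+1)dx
Let u=2x²+1, du=4x dx
∫ (1/4)·u^(-1/2) du=√u/2+C

Answer: √(2x²+1)/2+C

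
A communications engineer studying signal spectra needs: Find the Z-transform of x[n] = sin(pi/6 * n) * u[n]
Z{sin(w0*n)*u[n]}=z*sin(w0)/(z^2 - 2z*cos(w0) + 1)
With w0=pi/6: X(z)=z*sin(pi/6)/(z^2 - 2z*cos(pi/6) + 1)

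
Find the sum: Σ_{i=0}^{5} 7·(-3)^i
Geometric series: S = a(1 - r^n)/(1 - r)
a = 7, r = -3, n = 6
S = 7(1 - 729)/4 = -1274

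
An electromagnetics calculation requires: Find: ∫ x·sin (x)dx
By parts: u = x, dv = sin(x) dx
du = dx, v = -cos(x)
= -x·cos(x)+sin(x)+C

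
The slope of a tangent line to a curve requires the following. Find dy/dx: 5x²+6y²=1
Differentiate: 10x+12y·(dy/dx)=0
dy/dx=-10x/(12y)=-(5/6)·(x/y)

Answer: dy/dx=-(5/6)·(x/y)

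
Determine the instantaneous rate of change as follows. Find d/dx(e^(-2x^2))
Chain rule: d/dx[e^u]=e^u · u' where u=-2x^2
u'=-4x

Answer: -4x·e^(-2x^2)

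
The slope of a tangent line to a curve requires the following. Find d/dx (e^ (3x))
Chain rule: d/dx[e^u]=e^u · u' where u=3x
u'=3

Answer: 3·e^(3x)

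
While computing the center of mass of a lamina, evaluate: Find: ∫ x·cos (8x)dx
By parts: u=x, dv=cos(8x) dx
du=dx, v=sin(8x)/8
=x·sin(8x)/8+cos(8x)/8²+C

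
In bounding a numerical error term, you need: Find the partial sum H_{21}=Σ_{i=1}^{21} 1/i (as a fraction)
H_21=1 + 1/2 + 1/3 + ... + 1/21
=18858053/5173168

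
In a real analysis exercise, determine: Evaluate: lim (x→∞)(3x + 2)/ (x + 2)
Divide numerator and denominator by x:
lim (3 + 2/x)/(1 + 2/x)=3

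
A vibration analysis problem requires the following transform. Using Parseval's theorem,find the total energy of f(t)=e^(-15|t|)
Parseval's theorem: E=integral |f(t)|^2 dt=(1/2pi) integral |F(omega)|^2 domega
E=integral_{-inf}^{inf} e^(-30|t|) dt=2 * integral_0^inf e^(-30t) dt=2/(2 * 15)=1/15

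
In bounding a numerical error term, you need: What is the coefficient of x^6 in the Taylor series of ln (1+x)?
ln(1+x)=Σ (-1)^(n+1) x^n/n
Coefficient of x^6=(-1)^7/6=-1/6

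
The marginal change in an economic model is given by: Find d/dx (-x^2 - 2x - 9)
Power rule: d/dx(ax^n)=n·a·x^(n-1)
Term by term: -2·x - 2

Answer: -2x - 2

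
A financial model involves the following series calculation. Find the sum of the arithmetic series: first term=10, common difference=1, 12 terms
Last term: a_n=10+(12-1)·1=21
Sum=n(a_1+a_n)/2=12(10+21)/2=186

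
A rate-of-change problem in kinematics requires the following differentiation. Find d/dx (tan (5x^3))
Chain rule: d/dx[tan(u)]=sec²(u)·u' where u=5x^3
u'=15x^2

Answer: 15x^2·sec²(5x^3)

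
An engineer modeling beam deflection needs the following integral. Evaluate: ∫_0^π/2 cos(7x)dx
Antiderivative: sin(7x)/7
Evaluate at bounds: [sin(7·π/2)/7] - [sin(7·0)/7]
=((-1) - (0))/7=-1/7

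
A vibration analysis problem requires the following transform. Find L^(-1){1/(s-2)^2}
L^(-1){1/(s-a)^n} = t^(n-1)·e^(at)/(n-1)!
Here a = 2, n = 2: t^1·e^(2t)/1

Answer: t·e^(2t)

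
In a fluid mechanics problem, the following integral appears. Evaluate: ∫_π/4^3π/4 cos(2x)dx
Antiderivative: sin(2x)/2
Evaluate at bounds: [sin(2·3π/4)/2] - [sin(2·π/4)/2]
= ((-1) - (1))/2 = -1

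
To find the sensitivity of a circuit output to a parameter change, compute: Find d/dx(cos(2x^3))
Chain rule: d/dx[cos(u)]=-sin(u)·u' where u=2x^3
u'=6x^2

Answer: -6x^2·sin(2x^3)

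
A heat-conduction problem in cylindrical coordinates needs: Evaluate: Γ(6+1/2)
Γ(n + 1/2) = (2n)!√π/(4^n·n!)
= 479001600√π/(4096·720) = (10395/64)·√π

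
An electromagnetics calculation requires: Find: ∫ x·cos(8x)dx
By parts: u=x, dv=cos(8x) dx
du=dx, v=sin(8x)/8
=x·sin(8x)/8 + cos(8x)/8² + C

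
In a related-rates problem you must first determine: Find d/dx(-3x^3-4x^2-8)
Power rule: d/dx(ax^n) = n·a·x^(n-1)
Term by term: -9·x^2-8·x

Answer: -9x^2-8x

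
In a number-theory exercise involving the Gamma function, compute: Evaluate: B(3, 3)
B(x,y) = Γ(x)Γ(y)/Γ(x + y) = (x-1)!(y-1)!/(x + y-1)!
B(3,3) = 2!·2!/5! = 1/30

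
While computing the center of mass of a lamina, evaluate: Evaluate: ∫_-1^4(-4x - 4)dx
Step 1: Find antiderivative F(x)=-2x^2-4x
Step 2: F(4) - F(-1)=-48 - (2)=-50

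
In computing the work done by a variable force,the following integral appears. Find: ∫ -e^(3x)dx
Since d/dx[e^(3x)] = 3e^(3x), we get -1/3 e^(3x) + C

Answer: (-1/3)e^(3x) + C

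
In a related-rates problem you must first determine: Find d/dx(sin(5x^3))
Chain rule: d/dx[sin(u)] = cos(u)·u' where u = 5x^3
u' = 15x^2

Answer: 15x^2·cos(5x^3)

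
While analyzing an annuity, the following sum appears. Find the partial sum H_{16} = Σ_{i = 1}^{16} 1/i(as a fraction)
H_16=1 + 1/2 + 1/3 + ... + 1/16
=2436559/720720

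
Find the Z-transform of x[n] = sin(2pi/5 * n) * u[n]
Z{sin(w0 * n) * u[n]}=z * sin(w0)/(z^2-2z * cos(w0)+1)
With w0=2pi/5: X(z)=z * sin(2pi/5)/(z^2-2z * cos(2pi/5)+1)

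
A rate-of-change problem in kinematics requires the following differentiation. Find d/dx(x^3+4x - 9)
Power rule: d/dx(ax^n) = n·a·x^(n-1)
Term by term: 3·x^2+4

Answer: 3x^2+4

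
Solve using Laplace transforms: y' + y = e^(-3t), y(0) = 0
Take L: sY - 0+Y=1/(s+3)
Y(s+1)=1/(s+3)+0
Y=1/((s+3)(s+1))+0/(s+1)
Partial fractions: 1/((s+3)(s+1))=-(1/2)/(s+3)+(1/2)/(s+1)
So Y=-(1/2)/(s+3)+(1/2)/(s+1)
Inverse Laplace transform (L^(-1){1/(s+3)}=e^(-3t), L^(-1){1/(s+1)}=e^(-t)):

Answer: y(t)=(-1/2)·e^(-3t)+(1/2)·e^(-t)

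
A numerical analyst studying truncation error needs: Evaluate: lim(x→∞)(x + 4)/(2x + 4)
Divide numerator and denominator by x:
lim (1+4/x)/(2+4/x) = 1/2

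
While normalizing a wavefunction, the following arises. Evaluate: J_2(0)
J_n(0)=0 for all n > 0 (Bessel function of first kind)
J_2(0)=0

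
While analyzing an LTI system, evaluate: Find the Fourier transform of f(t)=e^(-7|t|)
Using the standard pair: F{e^(-a|t|)}=2a/(a^2 + omega^2)
With a=7: F(omega)=14/(49 + omega^2)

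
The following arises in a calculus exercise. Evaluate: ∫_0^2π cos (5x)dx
Antiderivative: sin(5x)/5
Evaluate at bounds: [sin(5·2π)/5] - [sin(5·0)/5]
=((0) - (0))/5=0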